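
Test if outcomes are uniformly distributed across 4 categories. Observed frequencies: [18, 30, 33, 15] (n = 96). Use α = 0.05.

Expected = 24 each. χ² = Σ(O-E)²/E = 9.75. df = 3, critical value = 7.815. Reject H₀.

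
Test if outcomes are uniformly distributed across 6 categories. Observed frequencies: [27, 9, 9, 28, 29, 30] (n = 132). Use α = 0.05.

Expected = 22 each. χ² = Σ(O-E)²/E = 23.273. df = 5, critical value = 11.07. Reject H₀.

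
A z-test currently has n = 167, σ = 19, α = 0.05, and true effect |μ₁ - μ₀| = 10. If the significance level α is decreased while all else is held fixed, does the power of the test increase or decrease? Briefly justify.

Power decreases: a smaller α raises the critical value, so less of the H₁ sampling distribution falls in the rejection region.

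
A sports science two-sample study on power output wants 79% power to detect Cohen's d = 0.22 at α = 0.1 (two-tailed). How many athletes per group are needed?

z_{α/2} = 1.645, z_β = Φ⁻¹(0.79) = 0.806. For small effect (d = 0.22): n per group = 2(z_{α/2} + z_β)²/d² = 2(1.645 + 0.806)²/0.22² = 248.2 → 249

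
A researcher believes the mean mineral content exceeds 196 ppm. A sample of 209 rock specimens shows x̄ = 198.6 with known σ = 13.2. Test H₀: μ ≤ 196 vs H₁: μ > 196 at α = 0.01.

z = 2.848. Critical value: 2.33. Reject H₀.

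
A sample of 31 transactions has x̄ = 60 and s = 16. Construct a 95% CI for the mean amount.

CI = x̄ ± t*(s/√n) = 60 ± 2.042(16/√31) = (54.13, 65.87)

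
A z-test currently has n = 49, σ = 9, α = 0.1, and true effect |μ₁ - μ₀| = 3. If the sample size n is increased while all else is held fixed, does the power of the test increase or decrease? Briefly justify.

Power increases: a larger n shrinks the standard error σ/√n, moving the sampling distribution under H₁ further from the critical value.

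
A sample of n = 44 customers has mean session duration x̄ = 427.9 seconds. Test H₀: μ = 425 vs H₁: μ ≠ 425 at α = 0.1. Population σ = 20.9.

z = (x̄ - μ₀)/(σ/√n) = (427.9 - 425)/(20.9/√44) = 0.92. Critical value: ±1.645. Since |0.92| ≤ 1.645, Fail to reject H₀.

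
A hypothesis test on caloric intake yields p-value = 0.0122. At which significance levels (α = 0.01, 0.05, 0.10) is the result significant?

p = 0.0122. Significant at: α = 0.05, 0.1.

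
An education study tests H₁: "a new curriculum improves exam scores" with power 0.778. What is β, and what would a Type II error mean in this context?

β = 1 - power = 1 - 0.778 = 0.222. A Type II error is failing to reject H₀ when H₀ is false (false negative) — here, failing to conclude that a new curriculum improves exam scores when in fact it is true. Consequence: keeping the old curriculum when the new one would have helped students.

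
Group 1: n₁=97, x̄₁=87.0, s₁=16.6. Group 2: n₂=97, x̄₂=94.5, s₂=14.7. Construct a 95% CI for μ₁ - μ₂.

Difference = -7.5. SE = √(16.6²/97 + 14.7²/97) = 2.251. CI = (-11.91, -3.09)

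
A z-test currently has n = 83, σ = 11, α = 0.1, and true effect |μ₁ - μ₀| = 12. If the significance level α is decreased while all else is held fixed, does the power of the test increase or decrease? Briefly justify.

Power decreases: a smaller α raises the critical value, so less of the H₁ sampling distribution falls in the rejection region.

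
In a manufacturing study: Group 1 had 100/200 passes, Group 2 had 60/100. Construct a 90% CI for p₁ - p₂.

p̂₁ = 0.5, p̂₂ = 0.6. Difference = -0.1. CI = (-0.199, -0.001)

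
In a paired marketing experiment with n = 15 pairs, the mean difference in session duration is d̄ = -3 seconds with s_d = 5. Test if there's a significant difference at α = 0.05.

t = d̄/(s_d/√n) = -3/(5/√15) = -2.324. df = 14, critical t = ±2.145. Reject H₀.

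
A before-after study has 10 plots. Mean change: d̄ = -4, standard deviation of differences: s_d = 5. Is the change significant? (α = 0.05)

t = d̄/(s_d/√n) = -4/(5/√10) = -2.53. df = 9, critical t = ±2.262. Reject H₀.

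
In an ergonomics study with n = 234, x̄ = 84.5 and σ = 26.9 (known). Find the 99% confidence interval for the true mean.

CI = x̄ ± z*(σ/√n) = 84.5 ± 2.576(26.9/√234) = 84.5 ± 4.53 = (79.97, 89.03)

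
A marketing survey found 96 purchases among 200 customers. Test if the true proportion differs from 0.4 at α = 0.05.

p̂ = 0.48, p₀ = 0.4. z = (p̂ - p₀)/√(p₀(1-p₀)/n) = 2.309. Critical: ±1.96. Reject H₀.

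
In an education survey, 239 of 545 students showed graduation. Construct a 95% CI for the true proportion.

p̂ = 0.439. CI = p̂ ± z*√(p̂(1-p̂)/n) = (0.397, 0.48)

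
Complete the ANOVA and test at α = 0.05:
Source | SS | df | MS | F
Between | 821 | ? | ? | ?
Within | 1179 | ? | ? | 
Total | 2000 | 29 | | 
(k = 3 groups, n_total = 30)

df_between = 2, df_within = 27. MS_between = 410.5, MS_within = 43.67. F = 9.401, F_crit ≈ 3.354. Reject H₀.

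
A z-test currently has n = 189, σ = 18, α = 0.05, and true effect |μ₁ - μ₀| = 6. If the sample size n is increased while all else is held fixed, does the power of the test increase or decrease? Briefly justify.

Power increases: a larger n shrinks the standard error σ/√n, moving the sampling distribution under H₁ further from the critical value.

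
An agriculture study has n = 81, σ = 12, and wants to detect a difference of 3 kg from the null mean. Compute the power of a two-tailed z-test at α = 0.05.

SE = σ/√n = 12/√81 = 1.333. Non-centrality λ = d/SE = 3/1.333 = 2.25. Power ≈ Φ(λ - z_{α/2}) = Φ(2.25 - 1.96) = Φ(0.29) = 0.614.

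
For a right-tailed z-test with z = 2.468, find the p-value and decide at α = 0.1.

p = P(Z > 2.468) = 1 - Φ(2.468) ≈ 0.0068. Since p < 0.1, reject H₀ (significant) at α = 0.1.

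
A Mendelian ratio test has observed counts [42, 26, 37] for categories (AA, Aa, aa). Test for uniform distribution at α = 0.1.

Expected = 35 each. χ² = Σ(O-E)²/E = 3.829. df = 2, critical value = 4.605. Fail to reject H₀.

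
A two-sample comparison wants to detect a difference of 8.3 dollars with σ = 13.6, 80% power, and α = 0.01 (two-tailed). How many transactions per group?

n per group = 2(z_α/2 + z_β)²σ²/d² = 2×(2.576 + 0.84)²×13.6²/8.3² = 62.7 → n = 63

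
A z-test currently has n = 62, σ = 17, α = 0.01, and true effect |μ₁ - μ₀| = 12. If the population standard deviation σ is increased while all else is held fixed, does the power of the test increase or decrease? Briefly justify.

Power decreases: a larger σ inflates the standard error σ/√n, pulling the sampling distribution under H₁ back toward the critical value.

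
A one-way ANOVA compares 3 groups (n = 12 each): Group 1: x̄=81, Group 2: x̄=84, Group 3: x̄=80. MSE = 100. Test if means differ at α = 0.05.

Grand mean = 81.67. SS_between = 104.0, MS_between = 52.0. F = 0.52, F_crit ≈ 3.285. Fail to reject H₀.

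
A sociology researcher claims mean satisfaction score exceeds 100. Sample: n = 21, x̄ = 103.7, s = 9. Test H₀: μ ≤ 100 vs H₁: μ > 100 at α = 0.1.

t = (103.7 - 100)/(9/√21) = 1.884, df = 20. Critical t = 1.325. Reject H₀.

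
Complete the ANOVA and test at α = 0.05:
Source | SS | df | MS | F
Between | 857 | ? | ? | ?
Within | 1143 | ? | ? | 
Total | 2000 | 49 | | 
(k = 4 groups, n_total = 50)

df_between = 3, df_within = 46. MS_between = 285.67, MS_within = 24.85. F = 11.497, F_crit ≈ 2.807. Reject H₀.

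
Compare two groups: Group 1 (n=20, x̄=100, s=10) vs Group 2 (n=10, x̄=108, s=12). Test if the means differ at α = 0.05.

Pooled sp = 10.68. t = -1.933, df = 28. Critical t = ±2.048. Fail to reject H₀.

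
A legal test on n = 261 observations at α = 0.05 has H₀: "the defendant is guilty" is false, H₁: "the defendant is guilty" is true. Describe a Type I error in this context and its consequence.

Type I error: rejecting H₀ when it is true — concluding that the defendant is guilty when in fact it is not. Consequence: convicting an innocent person.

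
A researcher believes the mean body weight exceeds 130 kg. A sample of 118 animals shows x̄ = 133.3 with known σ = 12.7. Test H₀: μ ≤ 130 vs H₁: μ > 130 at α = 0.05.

z = 2.823. Critical value: 1.645. Reject H₀.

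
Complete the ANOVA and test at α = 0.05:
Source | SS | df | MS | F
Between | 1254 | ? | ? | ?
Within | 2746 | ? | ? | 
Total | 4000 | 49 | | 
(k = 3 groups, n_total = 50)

df_between = 2, df_within = 47. MS_between = 627.0, MS_within = 58.43. F = 10.732, F_crit ≈ 3.195. Reject H₀.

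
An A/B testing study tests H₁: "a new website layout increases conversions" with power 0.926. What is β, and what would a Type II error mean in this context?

β = 1 - power = 1 - 0.926 = 0.074. A Type II error is failing to reject H₀ when H₀ is false (false negative) — here, failing to conclude that a new website layout increases conversions when in fact it is true. Consequence: discarding a layout that would have improved conversions — lost revenue.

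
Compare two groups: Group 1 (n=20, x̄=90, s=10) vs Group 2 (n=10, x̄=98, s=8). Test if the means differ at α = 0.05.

Pooled sp = 9.4. t = -2.197, df = 28. Critical t = ±2.048. Reject H₀.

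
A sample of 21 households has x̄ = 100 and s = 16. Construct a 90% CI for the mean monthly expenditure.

CI = x̄ ± t*(s/√n) = 100 ± 1.725(16/√21) = (93.98, 106.02)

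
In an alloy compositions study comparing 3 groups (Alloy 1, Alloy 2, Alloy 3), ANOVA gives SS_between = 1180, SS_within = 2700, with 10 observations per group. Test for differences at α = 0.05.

df_between = 2, df_within = 27. F = MS_between/MS_within = 590.0/100.0 = 5.9. F_crit ≈ 3.354. Reject H₀. At least one mean differs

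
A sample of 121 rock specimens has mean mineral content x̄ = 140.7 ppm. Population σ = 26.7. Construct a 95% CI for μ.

CI = x̄ ± z*(σ/√n) = 140.7 ± 1.96(26.7/√121) = 140.7 ± 4.76 = (135.94, 145.46)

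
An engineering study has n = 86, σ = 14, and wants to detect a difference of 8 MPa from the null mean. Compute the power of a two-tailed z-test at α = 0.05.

SE = σ/√n = 14/√86 = 1.51. Non-centrality λ = d/SE = 8/1.51 = 5.299. Power ≈ Φ(λ - z_{α/2}) = Φ(5.299 - 1.96) = Φ(3.339) = 1.0.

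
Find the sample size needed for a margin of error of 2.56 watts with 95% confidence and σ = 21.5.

n = (z*σ/E)² = (1.96×21.5/2.56)² = 271.0 → n = 271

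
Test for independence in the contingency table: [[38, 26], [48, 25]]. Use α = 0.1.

χ² = 0.594. df = 1, critical = 2.706. Fail to reject H₀. No evidence of dependence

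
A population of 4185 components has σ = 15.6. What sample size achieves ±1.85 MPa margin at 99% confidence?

Without FPC: n₀ = (2.576×15.6/1.85)² = 471.843. With FPC: n = n₀N/(n₀+N-1) = 424.1 → n = 425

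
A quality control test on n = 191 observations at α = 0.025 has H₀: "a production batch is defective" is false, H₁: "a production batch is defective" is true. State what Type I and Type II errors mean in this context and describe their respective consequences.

Type I (false positive): concluding that a production batch is defective when it is not — scrapping a good batch — wasted material and cost for no reason. Type II (false negative): failing to conclude that a production batch is defective when it is — shipping a defective batch — faulty products reach customers. Which is costlier depends on domain priorities and is a judgement call rather than a statistical fact.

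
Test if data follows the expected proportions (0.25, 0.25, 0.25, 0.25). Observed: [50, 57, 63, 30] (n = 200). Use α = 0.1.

Expected: [50.0, 50.0, 50.0, 50.0]. χ² = 12.36. df = 3, critical = 6.251. Reject H₀.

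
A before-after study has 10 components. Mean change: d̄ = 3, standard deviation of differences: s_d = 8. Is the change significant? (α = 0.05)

t = d̄/(s_d/√n) = 3/(8/√10) = 1.186. df = 9, critical t = ±2.262. Fail to reject H₀.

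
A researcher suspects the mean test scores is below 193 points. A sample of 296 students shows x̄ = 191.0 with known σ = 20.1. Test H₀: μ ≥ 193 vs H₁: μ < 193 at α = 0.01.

z = -1.712. Critical value: -2.33. Fail to reject H₀.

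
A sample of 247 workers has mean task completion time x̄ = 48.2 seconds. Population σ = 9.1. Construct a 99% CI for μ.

CI = x̄ ± z*(σ/√n) = 48.2 ± 2.576(9.1/√247) = 48.2 ± 1.49 = (46.71, 49.69)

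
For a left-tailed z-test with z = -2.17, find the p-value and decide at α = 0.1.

p = P(Z < -2.17) = Φ(-2.17) ≈ 0.015. Since p < 0.1, reject H₀ (significant) at α = 0.1.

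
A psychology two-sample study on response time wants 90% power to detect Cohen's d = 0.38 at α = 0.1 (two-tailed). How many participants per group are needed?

z_{α/2} = 1.645, z_β = Φ⁻¹(0.9) = 1.282. For small effect (d = 0.38): n per group = 2(z_{α/2} + z_β)²/d² = 2(1.645 + 1.282)²/0.38² = 118.7 → 119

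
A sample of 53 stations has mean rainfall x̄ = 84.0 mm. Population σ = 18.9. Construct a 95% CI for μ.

CI = x̄ ± z*(σ/√n) = 84.0 ± 1.96(18.9/√53) = 84.0 ± 5.09 = (78.91, 89.09)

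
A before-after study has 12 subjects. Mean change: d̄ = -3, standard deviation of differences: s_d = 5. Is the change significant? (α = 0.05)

t = d̄/(s_d/√n) = -3/(5/√12) = -2.078. df = 11, critical t = ±2.201. Fail to reject H₀.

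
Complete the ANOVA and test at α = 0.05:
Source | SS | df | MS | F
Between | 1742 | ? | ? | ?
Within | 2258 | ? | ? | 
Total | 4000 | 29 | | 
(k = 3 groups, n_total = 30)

df_between = 2, df_within = 27. MS_between = 871.0, MS_within = 83.63. F = 10.415, F_crit ≈ 3.354. Reject H₀.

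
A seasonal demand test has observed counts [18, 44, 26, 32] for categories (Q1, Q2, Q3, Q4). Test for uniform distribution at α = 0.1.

Expected = 30 each. χ² = Σ(O-E)²/E = 12.0. df = 3, critical value = 6.251. Reject H₀.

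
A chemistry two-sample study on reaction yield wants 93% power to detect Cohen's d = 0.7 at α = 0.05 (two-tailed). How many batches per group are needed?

z_{α/2} = 1.96, z_β = Φ⁻¹(0.93) = 1.476. For medium effect (d = 0.7): n per group = 2(z_{α/2} + z_β)²/d² = 2(1.96 + 1.476)²/0.7² = 48.2 → 49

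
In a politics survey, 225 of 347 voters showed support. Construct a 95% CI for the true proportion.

p̂ = 0.648. CI = p̂ ± z*√(p̂(1-p̂)/n) = (0.598, 0.699)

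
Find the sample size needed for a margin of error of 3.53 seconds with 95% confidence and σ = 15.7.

n = (z*σ/E)² = (1.96×15.7/3.53)² = 76.0 → n = 76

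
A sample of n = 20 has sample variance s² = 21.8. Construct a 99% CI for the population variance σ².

df = 19. χ²_{0.005} = 38.582, χ²_{0.995} = 6.844. CI for σ² = ((n-1)s²/χ²_{α/2}, (n-1)s²/χ²_{1-α/2}) = (19·21.8/38.582, 19·21.8/6.844) = (10.74, 60.52)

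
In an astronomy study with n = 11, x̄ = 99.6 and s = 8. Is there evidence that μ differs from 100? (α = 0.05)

t = (x̄ - μ₀)/(s/√n) = (99.6 - 100)/(8/√11) = -0.166. df = 10, critical t = ±2.228. Fail to reject H₀.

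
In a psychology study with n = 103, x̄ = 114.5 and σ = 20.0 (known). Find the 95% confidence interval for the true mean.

CI = x̄ ± z*(σ/√n) = 114.5 ± 1.96(20.0/√103) = 114.5 ± 3.86 = (110.64, 118.36)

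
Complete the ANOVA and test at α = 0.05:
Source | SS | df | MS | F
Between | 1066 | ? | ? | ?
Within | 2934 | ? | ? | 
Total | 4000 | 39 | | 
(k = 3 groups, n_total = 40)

df_between = 2, df_within = 37. MS_between = 533.0, MS_within = 79.3. F = 6.722, F_crit ≈ 3.252. Reject H₀.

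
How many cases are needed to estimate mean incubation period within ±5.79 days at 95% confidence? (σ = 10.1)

n = (z*σ/E)² = (1.96×10.1/5.79)² = 11.7 → n = 12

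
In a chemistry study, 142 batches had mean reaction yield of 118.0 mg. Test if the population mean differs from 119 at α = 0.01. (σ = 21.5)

z = (x̄ - μ₀)/(σ/√n) = (118.0 - 119)/(21.5/√142) = -0.554. Critical value: ±2.576. Since |-0.554| ≤ 2.576, Fail to reject H₀.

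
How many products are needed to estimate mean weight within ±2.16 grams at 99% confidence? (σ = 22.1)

n = (z*σ/E)² = (2.576×22.1/2.16)² = 694.7 → n = 695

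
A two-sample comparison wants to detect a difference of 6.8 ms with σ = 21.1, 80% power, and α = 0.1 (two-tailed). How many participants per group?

n per group = 2(z_α/2 + z_β)²σ²/d² = 2×(1.645 + 0.84)²×21.1²/6.8² = 118.9 → n = 119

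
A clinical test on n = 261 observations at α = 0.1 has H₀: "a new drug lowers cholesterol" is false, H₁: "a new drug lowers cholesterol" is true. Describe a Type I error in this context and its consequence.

Type I error: rejecting H₀ when it is true — concluding that a new drug lowers cholesterol when in fact it is not. Consequence: approving an ineffective drug — patients take a useless medication and may skip effective alternatives.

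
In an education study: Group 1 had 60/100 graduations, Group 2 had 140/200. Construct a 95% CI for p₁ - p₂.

p̂₁ = 0.6, p̂₂ = 0.7. Difference = -0.1. CI = (-0.215, 0.015)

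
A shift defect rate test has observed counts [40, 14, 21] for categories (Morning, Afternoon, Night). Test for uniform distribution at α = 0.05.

Expected = 25 each. χ² = Σ(O-E)²/E = 14.48. df = 2, critical value = 5.991. Reject H₀.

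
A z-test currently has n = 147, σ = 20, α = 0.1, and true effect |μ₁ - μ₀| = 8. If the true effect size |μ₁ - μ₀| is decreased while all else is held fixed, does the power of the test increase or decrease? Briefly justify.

Power decreases: a smaller true effect decreases the non-centrality λ = |μ₁ - μ₀|/(σ/√n).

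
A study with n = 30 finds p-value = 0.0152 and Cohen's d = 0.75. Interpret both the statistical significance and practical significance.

Statistically significant (p = 0.0152 < 0.05). Cohen's d = 0.75 indicates a medium effect size. Both statistical and practical significance should be considered.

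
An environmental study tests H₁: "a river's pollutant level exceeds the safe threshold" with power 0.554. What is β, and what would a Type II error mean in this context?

β = 1 - power = 1 - 0.554 = 0.446. A Type II error is failing to reject H₀ when H₀ is false (false negative) — here, failing to conclude that a river's pollutant level exceeds the safe threshold when in fact it is true. Consequence: allowing unsafe pollution to continue.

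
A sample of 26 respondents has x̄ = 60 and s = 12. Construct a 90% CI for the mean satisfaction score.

CI = x̄ ± t*(s/√n) = 60 ± 1.708(12/√26) = (55.98, 64.02)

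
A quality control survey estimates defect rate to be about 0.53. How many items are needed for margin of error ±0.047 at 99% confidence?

n = z²p(1-p)/E² = 2.576²×0.53×0.47/0.047² = 748.3 → n = 749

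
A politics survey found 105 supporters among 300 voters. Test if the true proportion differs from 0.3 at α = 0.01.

p̂ = 0.35, p₀ = 0.3. z = (p̂ - p₀)/√(p₀(1-p₀)/n) = 1.89. Critical: ±2.576. Fail to reject H₀.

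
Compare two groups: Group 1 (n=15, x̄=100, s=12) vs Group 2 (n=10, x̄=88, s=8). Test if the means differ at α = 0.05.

Pooled sp = 10.62. t = 2.769, df = 23. Critical t = ±2.069. Reject H₀.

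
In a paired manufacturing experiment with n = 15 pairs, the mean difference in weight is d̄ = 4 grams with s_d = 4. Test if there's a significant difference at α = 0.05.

t = d̄/(s_d/√n) = 4/(4/√15) = 3.873. df = 14, critical t = ±2.145. Reject H₀.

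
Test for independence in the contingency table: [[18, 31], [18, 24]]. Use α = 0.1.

χ² = 0.355. df = 1, critical = 2.706. Fail to reject H₀. No evidence of dependence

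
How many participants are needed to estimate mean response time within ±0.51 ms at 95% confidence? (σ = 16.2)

n = (z*σ/E)² = (1.96×16.2/0.51)² = 3876.2 → n = 3877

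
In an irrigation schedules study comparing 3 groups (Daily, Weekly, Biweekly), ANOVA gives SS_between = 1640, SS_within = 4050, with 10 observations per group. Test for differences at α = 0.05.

df_between = 2, df_within = 27. F = MS_between/MS_within = 820.0/150.0 = 5.467. F_crit ≈ 3.354. Reject H₀. At least one mean differs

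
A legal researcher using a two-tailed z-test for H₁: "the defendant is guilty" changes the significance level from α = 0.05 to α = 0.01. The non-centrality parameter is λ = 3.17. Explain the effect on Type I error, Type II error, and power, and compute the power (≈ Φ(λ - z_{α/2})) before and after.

Decreasing α from 0.05 to 0.01:
• Type I error rate decreases (α is the Type I rate by definition).
• Critical value moves from z_{α/2} = 1.96 to 2.576, so power = Φ(λ - z_{α/2}) goes from Φ(3.17 - 1.96) = 0.887 to Φ(3.17 - 2.576) = 0.724.
• Type II error rate β = 1 - power therefore increases (0.113 → 0.276).
Appropriate when false positives are costly — here, convicting an innocent person.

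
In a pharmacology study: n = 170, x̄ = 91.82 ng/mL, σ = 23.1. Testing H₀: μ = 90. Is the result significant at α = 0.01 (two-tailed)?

z = (91.82 - 90)/(23.1/√170) = 1.027. Since |z| ≤ 2.576, not significant at α = 0.01.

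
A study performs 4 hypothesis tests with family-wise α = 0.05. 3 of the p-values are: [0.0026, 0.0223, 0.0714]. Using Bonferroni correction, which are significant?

Bonferroni α = 0.05/4 = 0.0125. Significant p-values: [0.0026]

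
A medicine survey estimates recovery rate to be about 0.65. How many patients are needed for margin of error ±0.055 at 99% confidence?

n = z²p(1-p)/E² = 2.576²×0.65×0.35/0.055² = 499.1 → n = 500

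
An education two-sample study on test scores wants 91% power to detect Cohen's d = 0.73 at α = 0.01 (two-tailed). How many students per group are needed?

z_{α/2} = 2.576, z_β = Φ⁻¹(0.91) = 1.341. For medium effect (d = 0.73): n per group = 2(z_{α/2} + z_β)²/d² = 2(2.576 + 1.341)²/0.73² = 57.6 → 58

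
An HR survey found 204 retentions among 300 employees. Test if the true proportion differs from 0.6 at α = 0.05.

p̂ = 0.68, p₀ = 0.6. z = (p̂ - p₀)/√(p₀(1-p₀)/n) = 2.828. Critical: ±1.96. Reject H₀.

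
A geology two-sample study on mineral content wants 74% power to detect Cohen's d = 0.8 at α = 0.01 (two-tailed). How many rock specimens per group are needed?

z_{α/2} = 2.576, z_β = Φ⁻¹(0.74) = 0.643. For large effect (d = 0.8): n per group = 2(z_{α/2} + z_β)²/d² = 2(2.576 + 0.643)²/0.8² = 32.4 → 33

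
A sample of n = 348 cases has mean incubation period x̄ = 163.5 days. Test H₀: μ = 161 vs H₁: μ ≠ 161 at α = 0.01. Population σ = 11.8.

z = (x̄ - μ₀)/(σ/√n) = (163.5 - 161)/(11.8/√348) = 3.952. Critical value: ±2.576. Since |3.952| > 2.576, Reject H₀.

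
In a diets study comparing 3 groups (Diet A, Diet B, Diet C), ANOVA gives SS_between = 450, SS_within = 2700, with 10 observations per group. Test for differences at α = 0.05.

df_between = 2, df_within = 27. F = MS_between/MS_within = 225.0/100.0 = 2.25. F_crit ≈ 3.354. Fail to reject H₀.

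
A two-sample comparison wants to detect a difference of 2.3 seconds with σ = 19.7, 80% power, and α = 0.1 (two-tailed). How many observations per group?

n per group = 2(z_α/2 + z_β)²σ²/d² = 2×(1.645 + 0.84)²×19.7²/2.3² = 906.1 → n = 907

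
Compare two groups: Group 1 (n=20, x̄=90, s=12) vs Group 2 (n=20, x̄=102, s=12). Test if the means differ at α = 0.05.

Pooled sp = 12.0. t = -3.162, df = 38. Critical t = ±2.024. Reject H₀.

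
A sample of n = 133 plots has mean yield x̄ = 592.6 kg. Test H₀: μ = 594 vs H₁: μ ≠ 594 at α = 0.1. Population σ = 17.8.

z = (x̄ - μ₀)/(σ/√n) = (592.6 - 594)/(17.8/√133) = -0.907. Critical value: ±1.645. Since |-0.907| ≤ 1.645, Fail to reject H₀.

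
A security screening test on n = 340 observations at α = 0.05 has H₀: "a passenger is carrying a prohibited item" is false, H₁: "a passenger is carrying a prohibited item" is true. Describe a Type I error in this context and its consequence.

Type I error: rejecting H₀ when it is true — concluding that a passenger is carrying a prohibited item when in fact it is not. Consequence: detaining an innocent passenger — delay and inconvenience.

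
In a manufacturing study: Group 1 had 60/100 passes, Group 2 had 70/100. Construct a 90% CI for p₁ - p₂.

p̂₁ = 0.6, p̂₂ = 0.7. Difference = -0.1. CI = (-0.21, 0.01)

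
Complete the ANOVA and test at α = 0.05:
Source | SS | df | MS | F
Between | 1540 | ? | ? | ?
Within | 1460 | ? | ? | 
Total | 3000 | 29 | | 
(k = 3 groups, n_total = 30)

df_between = 2, df_within = 27. MS_between = 770.0, MS_within = 54.07. F = 14.24, F_crit ≈ 3.354. Reject H₀.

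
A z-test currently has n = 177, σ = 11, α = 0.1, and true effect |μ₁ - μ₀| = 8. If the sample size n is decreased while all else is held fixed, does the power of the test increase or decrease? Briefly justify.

Power decreases: a smaller n inflates the standard error σ/√n, pulling the sampling distribution under H₁ back toward the critical value.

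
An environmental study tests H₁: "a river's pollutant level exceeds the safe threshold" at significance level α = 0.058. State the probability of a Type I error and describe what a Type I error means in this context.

P(Type I error) = α = 0.058. A Type I error is rejecting H₀ when H₀ is actually true (false positive) — here, concluding that a river's pollutant level exceeds the safe threshold when in fact this is not the case. Consequence: shutting down a compliant factory unnecessarily.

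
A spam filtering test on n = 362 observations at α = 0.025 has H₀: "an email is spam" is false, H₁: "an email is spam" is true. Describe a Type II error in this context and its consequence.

Type II error: failing to reject H₀ when it is false — concluding that an email is spam is not supported when in fact it is. Consequence: a spam email lands in the inbox.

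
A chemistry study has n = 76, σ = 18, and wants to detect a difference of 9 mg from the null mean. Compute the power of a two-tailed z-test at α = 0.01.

SE = σ/√n = 18/√76 = 2.065. Non-centrality λ = d/SE = 9/2.065 = 4.359. Power ≈ Φ(λ - z_{α/2}) = Φ(4.359 - 2.576) = Φ(1.783) = 0.963.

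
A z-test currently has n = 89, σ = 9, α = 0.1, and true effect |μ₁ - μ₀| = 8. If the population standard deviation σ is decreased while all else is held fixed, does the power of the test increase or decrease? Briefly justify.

Power increases: a smaller σ shrinks the standard error σ/√n, moving the sampling distribution under H₁ further from the critical value.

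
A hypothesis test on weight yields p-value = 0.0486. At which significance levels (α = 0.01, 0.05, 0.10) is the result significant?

p = 0.0486. Significant at: α = 0.05, 0.1.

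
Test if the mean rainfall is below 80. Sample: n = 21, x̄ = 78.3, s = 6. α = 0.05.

t = (78.3 - 80)/(6/√21) = -1.298, df = 20. Critical t = -1.725. Fail to reject H₀.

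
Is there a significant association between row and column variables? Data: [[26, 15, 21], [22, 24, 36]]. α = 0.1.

χ² = 3.65. df = 2, critical = 4.605. Fail to reject H₀. No evidence of dependence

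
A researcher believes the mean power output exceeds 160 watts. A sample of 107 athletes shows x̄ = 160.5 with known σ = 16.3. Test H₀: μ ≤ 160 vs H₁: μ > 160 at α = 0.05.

z = 0.317. Critical value: 1.645. Fail to reject H₀.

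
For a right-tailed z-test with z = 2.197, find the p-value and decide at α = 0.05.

p = P(Z > 2.197) = 1 - Φ(2.197) ≈ 0.014. Since p < 0.05, reject H₀ (significant) at α = 0.05.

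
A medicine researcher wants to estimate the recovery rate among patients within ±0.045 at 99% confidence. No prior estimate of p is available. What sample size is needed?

Conservative approach: use p = 0.5 (maximizes p(1-p) = 0.25). n = z²(0.25)/E² = 2.576²×0.25/0.045² = 819.2 → n = 820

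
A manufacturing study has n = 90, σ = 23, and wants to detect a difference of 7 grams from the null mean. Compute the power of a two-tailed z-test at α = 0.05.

SE = σ/√n = 23/√90 = 2.424. Non-centrality λ = d/SE = 7/2.424 = 2.887. Power ≈ Φ(λ - z_{α/2}) = Φ(2.887 - 1.96) = Φ(0.927) = 0.823.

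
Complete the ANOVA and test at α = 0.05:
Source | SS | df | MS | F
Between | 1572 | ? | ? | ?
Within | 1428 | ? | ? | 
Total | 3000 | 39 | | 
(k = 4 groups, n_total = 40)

df_between = 3, df_within = 36. MS_between = 524.0, MS_within = 39.67. F = 13.21, F_crit ≈ 2.866. Reject H₀.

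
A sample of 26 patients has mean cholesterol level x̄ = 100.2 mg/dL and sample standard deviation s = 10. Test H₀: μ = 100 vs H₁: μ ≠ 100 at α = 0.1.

t = (x̄ - μ₀)/(s/√n) = (100.2 - 100)/(10/√26) = 0.102. df = 25, critical t = ±1.708. Fail to reject H₀.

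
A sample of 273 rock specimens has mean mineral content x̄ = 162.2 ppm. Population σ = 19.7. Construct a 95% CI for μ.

CI = x̄ ± z*(σ/√n) = 162.2 ± 1.96(19.7/√273) = 162.2 ± 2.34 = (159.86, 164.54)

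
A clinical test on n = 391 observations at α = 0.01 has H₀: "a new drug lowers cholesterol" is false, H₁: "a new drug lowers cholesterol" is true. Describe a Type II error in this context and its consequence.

Type II error: failing to reject H₀ when it is false — concluding that a new drug lowers cholesterol is not supported when in fact it is. Consequence: shelving an effective drug — patients miss out on a treatment that would have helped.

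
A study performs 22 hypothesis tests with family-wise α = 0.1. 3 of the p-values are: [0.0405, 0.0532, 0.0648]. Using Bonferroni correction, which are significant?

Bonferroni α = 0.1/22 = 0.00455. None of the given p-values are significant.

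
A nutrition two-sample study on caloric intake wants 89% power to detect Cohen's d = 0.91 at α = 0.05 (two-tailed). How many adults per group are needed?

z_{α/2} = 1.96, z_β = Φ⁻¹(0.89) = 1.227. For large effect (d = 0.91): n per group = 2(z_{α/2} + z_β)²/d² = 2(1.96 + 1.227)²/0.91² = 24.5 → 25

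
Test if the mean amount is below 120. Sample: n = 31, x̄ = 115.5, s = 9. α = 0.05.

t = (115.5 - 120)/(9/√31) = -2.784, df = 30. Critical t = -1.697. Reject H₀.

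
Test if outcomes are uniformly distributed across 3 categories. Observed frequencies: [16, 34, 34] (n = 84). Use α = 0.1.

Expected = 28 each. χ² = Σ(O-E)²/E = 7.714. df = 2, critical value = 4.605. Reject H₀.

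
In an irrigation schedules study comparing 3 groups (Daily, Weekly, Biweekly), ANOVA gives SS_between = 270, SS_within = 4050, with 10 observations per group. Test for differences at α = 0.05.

df_between = 2, df_within = 27. F = MS_between/MS_within = 135.0/150.0 = 0.9. F_crit ≈ 3.354. Fail to reject H₀.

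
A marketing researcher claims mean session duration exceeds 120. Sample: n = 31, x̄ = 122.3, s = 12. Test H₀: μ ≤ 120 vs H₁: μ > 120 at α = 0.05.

t = (122.3 - 120)/(12/√31) = 1.067, df = 30. Critical t = 1.697. Fail to reject H₀.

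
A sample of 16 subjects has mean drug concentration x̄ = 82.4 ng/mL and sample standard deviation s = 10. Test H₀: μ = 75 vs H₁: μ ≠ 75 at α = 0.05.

t = (x̄ - μ₀)/(s/√n) = (82.4 - 75)/(10/√16) = 2.96. df = 15, critical t = ±2.131. Reject H₀.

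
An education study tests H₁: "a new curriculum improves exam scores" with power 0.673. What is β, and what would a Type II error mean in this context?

β = 1 - power = 1 - 0.673 = 0.327. A Type II error is failing to reject H₀ when H₀ is false (false negative) — here, failing to conclude that a new curriculum improves exam scores when in fact it is true. Consequence: keeping the old curriculum when the new one would have helped students.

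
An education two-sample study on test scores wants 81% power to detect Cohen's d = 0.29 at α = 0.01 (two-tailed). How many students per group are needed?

z_{α/2} = 2.576, z_β = Φ⁻¹(0.81) = 0.878. For small effect (d = 0.29): n per group = 2(z_{α/2} + z_β)²/d² = 2(2.576 + 0.878)²/0.29² = 283.7 → 284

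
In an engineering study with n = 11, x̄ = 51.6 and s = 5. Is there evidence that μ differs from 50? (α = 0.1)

t = (x̄ - μ₀)/(s/√n) = (51.6 - 50)/(5/√11) = 1.061. df = 10, critical t = ±1.812. Fail to reject H₀.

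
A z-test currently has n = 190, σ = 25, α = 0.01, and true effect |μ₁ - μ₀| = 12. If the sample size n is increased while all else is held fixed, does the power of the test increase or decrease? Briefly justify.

Power increases: a larger n shrinks the standard error σ/√n, moving the sampling distribution under H₁ further from the critical value.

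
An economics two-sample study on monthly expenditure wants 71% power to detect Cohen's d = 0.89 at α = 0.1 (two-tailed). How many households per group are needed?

z_{α/2} = 1.645, z_β = Φ⁻¹(0.71) = 0.553. For large effect (d = 0.89): n per group = 2(z_{α/2} + z_β)²/d² = 2(1.645 + 0.553)²/0.89² = 12.2 → 13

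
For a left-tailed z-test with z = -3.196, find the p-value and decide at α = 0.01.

p = P(Z < -3.196) = Φ(-3.196) ≈ 0.0007. Since p < 0.01, reject H₀ (significant) at α = 0.01.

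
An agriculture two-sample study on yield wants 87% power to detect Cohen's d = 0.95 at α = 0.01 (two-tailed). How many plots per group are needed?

z_{α/2} = 2.576, z_β = Φ⁻¹(0.87) = 1.126. For large effect (d = 0.95): n per group = 2(z_{α/2} + z_β)²/d² = 2(2.576 + 1.126)²/0.95² = 30.4 → 31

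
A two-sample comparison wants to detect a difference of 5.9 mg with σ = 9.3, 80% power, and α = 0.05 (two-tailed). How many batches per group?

n per group = 2(z_α/2 + z_β)²σ²/d² = 2×(1.96 + 0.84)²×9.3²/5.9² = 39.0 → n = 39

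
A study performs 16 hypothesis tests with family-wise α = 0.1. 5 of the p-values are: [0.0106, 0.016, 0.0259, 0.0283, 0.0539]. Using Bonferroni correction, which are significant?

Bonferroni α = 0.1/16 = 0.00625. None of the given p-values are significant.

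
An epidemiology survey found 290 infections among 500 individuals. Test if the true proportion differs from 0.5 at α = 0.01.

p̂ = 0.58, p₀ = 0.5. z = (p̂ - p₀)/√(p₀(1-p₀)/n) = 3.578. Critical: ±2.576. Reject H₀.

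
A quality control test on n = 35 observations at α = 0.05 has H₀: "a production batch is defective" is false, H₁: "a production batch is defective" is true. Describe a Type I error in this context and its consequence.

Type I error: rejecting H₀ when it is true — concluding that a production batch is defective when in fact it is not. Consequence: scrapping a good batch — wasted material and cost for no reason.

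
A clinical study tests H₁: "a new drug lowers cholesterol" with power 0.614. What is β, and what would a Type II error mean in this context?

β = 1 - power = 1 - 0.614 = 0.386. A Type II error is failing to reject H₀ when H₀ is false (false negative) — here, failing to conclude that a new drug lowers cholesterol when in fact it is true. Consequence: shelving an effective drug — patients miss out on a treatment that would have helped.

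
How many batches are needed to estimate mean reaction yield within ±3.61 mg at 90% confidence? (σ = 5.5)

n = (z*σ/E)² = (1.645×5.5/3.61)² = 6.3 → n = 7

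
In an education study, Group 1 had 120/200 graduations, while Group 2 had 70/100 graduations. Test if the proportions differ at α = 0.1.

p̂₁ = 0.6, p̂₂ = 0.7, pooled p̂ = 0.633. z = -1.694. Critical: ±1.645. Reject H₀.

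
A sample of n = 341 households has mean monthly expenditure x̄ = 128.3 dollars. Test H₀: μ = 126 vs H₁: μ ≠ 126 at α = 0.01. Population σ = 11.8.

z = (x̄ - μ₀)/(σ/√n) = (128.3 - 126)/(11.8/√341) = 3.599. Critical value: ±2.576. Since |3.599| > 2.576, Reject H₀.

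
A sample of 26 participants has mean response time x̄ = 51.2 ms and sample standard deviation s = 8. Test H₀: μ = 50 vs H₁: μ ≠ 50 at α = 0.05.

t = (x̄ - μ₀)/(s/√n) = (51.2 - 50)/(8/√26) = 0.765. df = 25, critical t = ±2.06. Fail to reject H₀.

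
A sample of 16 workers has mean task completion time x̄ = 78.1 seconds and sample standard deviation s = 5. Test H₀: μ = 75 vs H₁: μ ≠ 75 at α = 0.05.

t = (x̄ - μ₀)/(s/√n) = (78.1 - 75)/(5/√16) = 2.48. df = 15, critical t = ±2.131. Reject H₀.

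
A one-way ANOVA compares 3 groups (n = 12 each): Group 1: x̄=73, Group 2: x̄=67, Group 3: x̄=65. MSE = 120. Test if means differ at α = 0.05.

Grand mean = 68.33. SS_between = 416.0, MS_between = 208.0. F = 1.733, F_crit ≈ 3.285. Fail to reject H₀.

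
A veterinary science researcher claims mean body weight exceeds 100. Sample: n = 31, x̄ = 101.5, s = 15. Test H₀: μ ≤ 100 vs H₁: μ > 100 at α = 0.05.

t = (101.5 - 100)/(15/√31) = 0.557, df = 30. Critical t = 1.697. Fail to reject H₀.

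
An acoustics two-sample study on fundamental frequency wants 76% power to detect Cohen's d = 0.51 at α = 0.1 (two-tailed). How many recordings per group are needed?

z_{α/2} = 1.645, z_β = Φ⁻¹(0.76) = 0.706. For medium effect (d = 0.51): n per group = 2(z_{α/2} + z_β)²/d² = 2(1.645 + 0.706)²/0.51² = 42.5 → 43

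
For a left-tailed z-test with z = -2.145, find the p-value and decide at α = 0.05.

p = P(Z < -2.145) = Φ(-2.145) ≈ 0.016. Since p < 0.05, reject H₀ (significant) at α = 0.05.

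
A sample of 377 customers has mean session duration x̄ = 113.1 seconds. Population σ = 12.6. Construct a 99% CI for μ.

CI = x̄ ± z*(σ/√n) = 113.1 ± 2.576(12.6/√377) = 113.1 ± 1.67 = (111.43, 114.77)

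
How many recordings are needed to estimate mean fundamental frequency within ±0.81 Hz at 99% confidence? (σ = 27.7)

n = (z*σ/E)² = (2.576×27.7/0.81)² = 7760.3 → n = 7761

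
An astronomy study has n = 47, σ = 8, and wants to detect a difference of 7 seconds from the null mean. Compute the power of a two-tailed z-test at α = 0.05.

SE = σ/√n = 8/√47 = 1.167. Non-centrality λ = d/SE = 7/1.167 = 5.999. Power ≈ Φ(λ - z_{α/2}) = Φ(5.999 - 1.96) = Φ(4.039) = 1.0.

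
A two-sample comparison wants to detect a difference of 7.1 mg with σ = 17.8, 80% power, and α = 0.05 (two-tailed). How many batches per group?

n per group = 2(z_α/2 + z_β)²σ²/d² = 2×(1.96 + 0.84)²×17.8²/7.1² = 98.6 → n = 99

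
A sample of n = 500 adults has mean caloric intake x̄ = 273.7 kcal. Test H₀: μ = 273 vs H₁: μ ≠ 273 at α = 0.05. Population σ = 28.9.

z = (x̄ - μ₀)/(σ/√n) = (273.7 - 273)/(28.9/√500) = 0.542. Critical value: ±1.96. Since |0.542| ≤ 1.96, Fail to reject H₀.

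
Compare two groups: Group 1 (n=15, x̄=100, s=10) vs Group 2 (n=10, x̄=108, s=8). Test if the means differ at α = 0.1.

Pooled sp = 9.27. t = -2.114, df = 23. Critical t = ±1.714. Reject H₀.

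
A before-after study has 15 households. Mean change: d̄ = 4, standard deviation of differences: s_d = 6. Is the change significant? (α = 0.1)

t = d̄/(s_d/√n) = 4/(6/√15) = 2.582. df = 14, critical t = ±1.761. Reject H₀.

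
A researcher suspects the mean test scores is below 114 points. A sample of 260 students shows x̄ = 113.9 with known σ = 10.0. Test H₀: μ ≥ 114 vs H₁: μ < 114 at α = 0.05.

z = -0.161. Critical value: -1.645. Fail to reject H₀.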